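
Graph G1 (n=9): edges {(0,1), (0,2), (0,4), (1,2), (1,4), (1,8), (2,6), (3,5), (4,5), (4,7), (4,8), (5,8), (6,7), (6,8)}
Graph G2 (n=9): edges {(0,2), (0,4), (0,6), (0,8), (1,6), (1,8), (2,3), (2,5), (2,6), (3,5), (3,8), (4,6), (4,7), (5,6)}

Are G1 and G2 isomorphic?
Yes, isomorphic

The graphs are isomorphic.
One valid mapping φ: V(G1) → V(G2): 0→5, 1→2, 2→3, 3→7, 4→6, 5→4, 6→8, 7→1, 8→0

Verify φ preserves adjacency — for each edge of G1, its image is an edge of G2:
  (0,1) → (φ(0),φ(1)) = (2,5) ∈ E(G2) ✓
  (0,2) → (φ(0),φ(2)) = (3,5) ∈ E(G2) ✓
  (0,4) → (φ(0),φ(4)) = (5,6) ∈ E(G2) ✓
  (1,2) → (φ(1),φ(2)) = (2,3) ∈ E(G2) ✓
  (1,4) → (φ(1),φ(4)) = (2,6) ∈ E(G2) ✓
  (1,8) → (φ(1),φ(8)) = (0,2) ∈ E(G2) ✓
  (2,6) → (φ(2),φ(6)) = (3,8) ∈ E(G2) ✓
  (3,5) → (φ(3),φ(5)) = (4,7) ∈ E(G2) ✓
  (4,5) → (φ(4),φ(5)) = (4,6) ∈ E(G2) ✓
  (4,7) → (φ(4),φ(7)) = (1,6) ∈ E(G2) ✓
  (4,8) → (φ(4),φ(8)) = (0,6) ∈ E(G2) ✓
  (5,8) → (φ(5),φ(8)) = (0,4) ∈ E(G2) ✓
  (6,7) → (φ(6),φ(7)) = (1,8) ∈ E(G2) ✓
  (6,8) → (φ(6),φ(8)) = (0,8) ∈ E(G2) ✓
All 14 edges of G1 map to edges of G2, and |E(G1)| = |E(G2)| = 14, so φ is a bijection on edges as well as vertices. Hence G1 ≅ G2.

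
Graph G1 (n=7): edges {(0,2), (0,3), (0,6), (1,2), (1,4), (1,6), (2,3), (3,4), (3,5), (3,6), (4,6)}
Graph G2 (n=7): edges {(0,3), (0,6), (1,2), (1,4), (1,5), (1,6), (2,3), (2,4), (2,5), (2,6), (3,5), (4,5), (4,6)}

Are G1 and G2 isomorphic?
No, not isomorphic

The graphs are NOT isomorphic.

Degrees in G1: deg(0)=3, deg(1)=3, deg(2)=3, deg(3)=5, deg(4)=3, deg(5)=1, deg(6)=4.
Sorted degree sequence of G1: [5, 4, 3, 3, 3, 3, 1].
Degrees in G2: deg(0)=2, deg(1)=4, deg(2)=5, deg(3)=3, deg(4)=4, deg(5)=4, deg(6)=4.
Sorted degree sequence of G2: [5, 4, 4, 4, 4, 3, 2].
The (sorted) degree sequence is an isomorphism invariant, so since G1 and G2 have different degree sequences they cannot be isomorphic.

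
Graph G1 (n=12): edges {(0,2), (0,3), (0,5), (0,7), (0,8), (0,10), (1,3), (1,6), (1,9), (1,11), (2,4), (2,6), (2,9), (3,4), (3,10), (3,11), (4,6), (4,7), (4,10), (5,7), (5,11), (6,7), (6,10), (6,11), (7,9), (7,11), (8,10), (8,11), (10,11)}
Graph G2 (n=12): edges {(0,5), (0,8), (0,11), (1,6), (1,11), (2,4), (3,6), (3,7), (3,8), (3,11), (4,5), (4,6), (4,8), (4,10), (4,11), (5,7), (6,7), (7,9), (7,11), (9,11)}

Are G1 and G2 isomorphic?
No, not isomorphic

The graphs are NOT isomorphic.

Counting triangles (3-cliques): G1 has 14, G2 has 3.
Triangle count is an isomorphism invariant, so differing triangle counts rule out isomorphism.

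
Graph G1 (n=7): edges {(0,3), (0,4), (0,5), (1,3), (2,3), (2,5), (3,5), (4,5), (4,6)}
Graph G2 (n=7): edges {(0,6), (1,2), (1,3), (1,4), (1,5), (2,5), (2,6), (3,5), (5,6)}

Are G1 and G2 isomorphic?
Yes, isomorphic

The graphs are isomorphic.
One valid mapping φ: V(G1) → V(G2): 0→2, 1→4, 2→3, 3→1, 4→6, 5→5, 6→0

Verify φ preserves adjacency — for each edge of G1, its image is an edge of G2:
  (0,3) → (φ(0),φ(3)) = (1,2) ∈ E(G2) ✓
  (0,4) → (φ(0),φ(4)) = (2,6) ∈ E(G2) ✓
  (0,5) → (φ(0),φ(5)) = (2,5) ∈ E(G2) ✓
  (1,3) → (φ(1),φ(3)) = (1,4) ∈ E(G2) ✓
  (2,3) → (φ(2),φ(3)) = (1,3) ∈ E(G2) ✓
  (2,5) → (φ(2),φ(5)) = (3,5) ∈ E(G2) ✓
  (3,5) → (φ(3),φ(5)) = (1,5) ∈ E(G2) ✓
  (4,5) → (φ(4),φ(5)) = (5,6) ∈ E(G2) ✓
  (4,6) → (φ(4),φ(6)) = (0,6) ∈ E(G2) ✓
All 9 edges of G1 map to edges of G2, and |E(G1)| = |E(G2)| = 9, so φ is a bijection on edges as well as vertices. Hence G1 ≅ G2.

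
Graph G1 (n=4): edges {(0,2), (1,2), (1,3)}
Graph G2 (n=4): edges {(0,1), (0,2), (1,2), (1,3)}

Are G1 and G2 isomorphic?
No, not isomorphic

The graphs are NOT isomorphic.

Counting triangles (3-cliques): G1 has 0, G2 has 1.
Triangle count is an isomorphism invariant, so differing triangle counts rule out isomorphism.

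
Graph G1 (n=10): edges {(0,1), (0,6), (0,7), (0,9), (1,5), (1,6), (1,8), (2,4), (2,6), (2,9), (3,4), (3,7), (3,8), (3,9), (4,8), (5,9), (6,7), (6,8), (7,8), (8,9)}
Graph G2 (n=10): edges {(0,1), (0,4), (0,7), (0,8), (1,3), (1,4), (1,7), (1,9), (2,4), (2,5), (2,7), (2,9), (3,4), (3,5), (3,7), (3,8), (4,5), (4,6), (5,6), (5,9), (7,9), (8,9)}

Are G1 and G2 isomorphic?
No, not isomorphic

The graphs are NOT isomorphic.

Counting triangles (3-cliques): G1 has 7, G2 has 10.
Triangle count is an isomorphism invariant, so differing triangle counts rule out isomorphism.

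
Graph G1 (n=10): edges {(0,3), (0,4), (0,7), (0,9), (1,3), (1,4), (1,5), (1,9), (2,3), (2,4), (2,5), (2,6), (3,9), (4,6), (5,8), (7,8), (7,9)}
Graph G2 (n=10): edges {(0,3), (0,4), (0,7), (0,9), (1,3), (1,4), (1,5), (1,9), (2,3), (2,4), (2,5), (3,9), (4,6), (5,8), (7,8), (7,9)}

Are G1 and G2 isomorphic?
No, not isomorphic

The graphs are NOT isomorphic.

Counting edges: G1 has 17 edge(s); G2 has 16 edge(s).
Edge count is an isomorphism invariant (a bijection on vertices induces a bijection on edges), so differing edge counts rule out isomorphism.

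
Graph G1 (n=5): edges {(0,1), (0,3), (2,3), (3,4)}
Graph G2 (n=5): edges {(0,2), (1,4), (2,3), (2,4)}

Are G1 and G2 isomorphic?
Yes, isomorphic

The graphs are isomorphic.
One valid mapping φ: V(G1) → V(G2): 0→4, 1→1, 2→0, 3→2, 4→3

Verify φ preserves adjacency — for each edge of G1, its image is an edge of G2:
  (0,1) → (φ(0),φ(1)) = (1,4) ∈ E(G2) ✓
  (0,3) → (φ(0),φ(3)) = (2,4) ∈ E(G2) ✓
  (2,3) → (φ(2),φ(3)) = (0,2) ∈ E(G2) ✓
  (3,4) → (φ(3),φ(4)) = (2,3) ∈ E(G2) ✓
All 4 edges of G1 map to edges of G2, and |E(G1)| = |E(G2)| = 4, so φ is a bijection on edges as well as vertices. Hence G1 ≅ G2.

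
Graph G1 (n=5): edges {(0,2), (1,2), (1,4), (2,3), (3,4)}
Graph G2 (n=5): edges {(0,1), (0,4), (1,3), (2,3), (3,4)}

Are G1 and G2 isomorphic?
Yes, isomorphic

The graphs are isomorphic.
One valid mapping φ: V(G1) → V(G2): 0→2, 1→1, 2→3, 3→4, 4→0

Verify φ preserves adjacency — for each edge of G1, its image is an edge of G2:
  (0,2) → (φ(0),φ(2)) = (2,3) ∈ E(G2) ✓
  (1,2) → (φ(1),φ(2)) = (1,3) ∈ E(G2) ✓
  (1,4) → (φ(1),φ(4)) = (0,1) ∈ E(G2) ✓
  (2,3) → (φ(2),φ(3)) = (3,4) ∈ E(G2) ✓
  (3,4) → (φ(3),φ(4)) = (0,4) ∈ E(G2) ✓
All 5 edges of G1 map to edges of G2, and |E(G1)| = |E(G2)| = 5, so φ is a bijection on edges as well as vertices. Hence G1 ≅ G2.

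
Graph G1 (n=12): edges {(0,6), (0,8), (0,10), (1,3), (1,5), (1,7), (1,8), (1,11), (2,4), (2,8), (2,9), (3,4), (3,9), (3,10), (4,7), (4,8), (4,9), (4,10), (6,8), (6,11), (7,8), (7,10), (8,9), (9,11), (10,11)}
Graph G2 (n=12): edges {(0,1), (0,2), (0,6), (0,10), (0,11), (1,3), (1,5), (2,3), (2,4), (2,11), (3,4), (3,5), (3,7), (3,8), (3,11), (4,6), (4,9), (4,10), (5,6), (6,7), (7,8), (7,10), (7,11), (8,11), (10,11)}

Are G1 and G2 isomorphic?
Yes, isomorphic

The graphs are isomorphic.
One valid mapping φ: V(G1) → V(G2): 0→1, 1→4, 2→8, 3→10, 4→11, 5→9, 6→5, 7→2, 8→3, 9→7, 10→0, 11→6

Verify φ preserves adjacency — for each edge of G1, its image is an edge of G2:
  (0,6) → (φ(0),φ(6)) = (1,5) ∈ E(G2) ✓
  (0,8) → (φ(0),φ(8)) = (1,3) ∈ E(G2) ✓
  (0,10) → (φ(0),φ(10)) = (0,1) ∈ E(G2) ✓
  (1,3) → (φ(1),φ(3)) = (4,10) ∈ E(G2) ✓
  (1,5) → (φ(1),φ(5)) = (4,9) ∈ E(G2) ✓
  (1,7) → (φ(1),φ(7)) = (2,4) ∈ E(G2) ✓
  (1,8) → (φ(1),φ(8)) = (3,4) ∈ E(G2) ✓
  (1,11) → (φ(1),φ(11)) = (4,6) ∈ E(G2) ✓
  (2,4) → (φ(2),φ(4)) = (8,11) ∈ E(G2) ✓
  (2,8) → (φ(2),φ(8)) = (3,8) ∈ E(G2) ✓
  (2,9) → (φ(2),φ(9)) = (7,8) ∈ E(G2) ✓
  (3,4) → (φ(3),φ(4)) = (10,11) ∈ E(G2) ✓
  (3,9) → (φ(3),φ(9)) = (7,10) ∈ E(G2) ✓
  (3,10) → (φ(3),φ(10)) = (0,10) ∈ E(G2) ✓
  (4,7) → (φ(4),φ(7)) = (2,11) ∈ E(G2) ✓
  (4,8) → (φ(4),φ(8)) = (3,11) ∈ E(G2) ✓
  (4,9) → (φ(4),φ(9)) = (7,11) ∈ E(G2) ✓
  (4,10) → (φ(4),φ(10)) = (0,11) ∈ E(G2) ✓
  (6,8) → (φ(6),φ(8)) = (3,5) ∈ E(G2) ✓
  (6,11) → (φ(6),φ(11)) = (5,6) ∈ E(G2) ✓
  (7,8) → (φ(7),φ(8)) = (2,3) ∈ E(G2) ✓
  (7,10) → (φ(7),φ(10)) = (0,2) ∈ E(G2) ✓
  (8,9) → (φ(8),φ(9)) = (3,7) ∈ E(G2) ✓
  (9,11) → (φ(9),φ(11)) = (6,7) ∈ E(G2) ✓
  (10,11) → (φ(10),φ(11)) = (0,6) ∈ E(G2) ✓
All 25 edges of G1 map to edges of G2, and |E(G1)| = |E(G2)| = 25, so φ is a bijection on edges as well as vertices. Hence G1 ≅ G2.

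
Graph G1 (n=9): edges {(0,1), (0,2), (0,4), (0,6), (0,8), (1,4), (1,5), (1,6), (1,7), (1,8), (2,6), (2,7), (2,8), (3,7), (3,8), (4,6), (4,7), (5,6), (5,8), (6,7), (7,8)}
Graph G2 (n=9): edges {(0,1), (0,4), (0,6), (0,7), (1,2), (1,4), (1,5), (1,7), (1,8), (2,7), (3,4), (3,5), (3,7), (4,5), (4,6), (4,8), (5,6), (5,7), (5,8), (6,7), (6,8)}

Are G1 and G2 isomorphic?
Yes, isomorphic

The graphs are isomorphic.
One valid mapping φ: V(G1) → V(G2): 0→6, 1→5, 2→0, 3→2, 4→8, 5→3, 6→4, 7→1, 8→7

Verify φ preserves adjacency — for each edge of G1, its image is an edge of G2:
  (0,1) → (φ(0),φ(1)) = (5,6) ∈ E(G2) ✓
  (0,2) → (φ(0),φ(2)) = (0,6) ∈ E(G2) ✓
  (0,4) → (φ(0),φ(4)) = (6,8) ∈ E(G2) ✓
  (0,6) → (φ(0),φ(6)) = (4,6) ∈ E(G2) ✓
  (0,8) → (φ(0),φ(8)) = (6,7) ∈ E(G2) ✓
  (1,4) → (φ(1),φ(4)) = (5,8) ∈ E(G2) ✓
  (1,5) → (φ(1),φ(5)) = (3,5) ∈ E(G2) ✓
  (1,6) → (φ(1),φ(6)) = (4,5) ∈ E(G2) ✓
  (1,7) → (φ(1),φ(7)) = (1,5) ∈ E(G2) ✓
  (1,8) → (φ(1),φ(8)) = (5,7) ∈ E(G2) ✓
  (2,6) → (φ(2),φ(6)) = (0,4) ∈ E(G2) ✓
  (2,7) → (φ(2),φ(7)) = (0,1) ∈ E(G2) ✓
  (2,8) → (φ(2),φ(8)) = (0,7) ∈ E(G2) ✓
  (3,7) → (φ(3),φ(7)) = (1,2) ∈ E(G2) ✓
  (3,8) → (φ(3),φ(8)) = (2,7) ∈ E(G2) ✓
  (4,6) → (φ(4),φ(6)) = (4,8) ∈ E(G2) ✓
  (4,7) → (φ(4),φ(7)) = (1,8) ∈ E(G2) ✓
  (5,6) → (φ(5),φ(6)) = (3,4) ∈ E(G2) ✓
  (5,8) → (φ(5),φ(8)) = (3,7) ∈ E(G2) ✓
  (6,7) → (φ(6),φ(7)) = (1,4) ∈ E(G2) ✓
  (7,8) → (φ(7),φ(8)) = (1,7) ∈ E(G2) ✓
All 21 edges of G1 map to edges of G2, and |E(G1)| = |E(G2)| = 21, so φ is a bijection on edges as well as vertices. Hence G1 ≅ G2.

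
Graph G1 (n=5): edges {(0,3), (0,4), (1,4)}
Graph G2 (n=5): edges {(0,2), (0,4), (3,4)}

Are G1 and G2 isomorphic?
Yes, isomorphic

The graphs are isomorphic.
One valid mapping φ: V(G1) → V(G2): 0→4, 1→2, 2→1, 3→3, 4→0

Verify φ preserves adjacency — for each edge of G1, its image is an edge of G2:
  (0,3) → (φ(0),φ(3)) = (3,4) ∈ E(G2) ✓
  (0,4) → (φ(0),φ(4)) = (0,4) ∈ E(G2) ✓
  (1,4) → (φ(1),φ(4)) = (0,2) ∈ E(G2) ✓
All 3 edges of G1 map to edges of G2, and |E(G1)| = |E(G2)| = 3, so φ is a bijection on edges as well as vertices. Hence G1 ≅ G2.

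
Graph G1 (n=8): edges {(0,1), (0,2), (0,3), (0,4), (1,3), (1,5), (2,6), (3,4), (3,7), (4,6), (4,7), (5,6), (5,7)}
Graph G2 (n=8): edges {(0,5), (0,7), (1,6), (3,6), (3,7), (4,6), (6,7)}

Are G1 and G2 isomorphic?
No, not isomorphic

The graphs are NOT isomorphic.

Connected components of G1: 1 component(s) with vertex sets [[0, 1, 2, 3, 4, 5, 6, 7]], sizes [8].
Connected components of G2: 2 component(s) with vertex sets [[2], [0, 1, 3, 4, 5, 6, 7]], sizes [1, 7].
The number of connected components (and the multiset of component sizes) is an isomorphism invariant — an isomorphism maps each component of G1 bijectively onto a component of G2. Since G1 has 1 component(s) and G2 has 2, they cannot be isomorphic.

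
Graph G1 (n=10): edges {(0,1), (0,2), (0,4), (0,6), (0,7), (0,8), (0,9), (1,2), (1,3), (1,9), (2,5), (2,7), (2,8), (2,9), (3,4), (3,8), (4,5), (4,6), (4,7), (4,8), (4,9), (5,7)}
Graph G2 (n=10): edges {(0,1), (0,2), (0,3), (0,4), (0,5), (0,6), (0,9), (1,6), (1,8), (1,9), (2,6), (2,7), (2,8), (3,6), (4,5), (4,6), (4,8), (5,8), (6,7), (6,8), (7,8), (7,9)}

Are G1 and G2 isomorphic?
Yes, isomorphic

The graphs are isomorphic.
One valid mapping φ: V(G1) → V(G2): 0→6, 1→7, 2→8, 3→9, 4→0, 5→5, 6→3, 7→4, 8→1, 9→2

Verify φ preserves adjacency — for each edge of G1, its image is an edge of G2:
  (0,1) → (φ(0),φ(1)) = (6,7) ∈ E(G2) ✓
  (0,2) → (φ(0),φ(2)) = (6,8) ∈ E(G2) ✓
  (0,4) → (φ(0),φ(4)) = (0,6) ∈ E(G2) ✓
  (0,6) → (φ(0),φ(6)) = (3,6) ∈ E(G2) ✓
  (0,7) → (φ(0),φ(7)) = (4,6) ∈ E(G2) ✓
  (0,8) → (φ(0),φ(8)) = (1,6) ∈ E(G2) ✓
  (0,9) → (φ(0),φ(9)) = (2,6) ∈ E(G2) ✓
  (1,2) → (φ(1),φ(2)) = (7,8) ∈ E(G2) ✓
  (1,3) → (φ(1),φ(3)) = (7,9) ∈ E(G2) ✓
  (1,9) → (φ(1),φ(9)) = (2,7) ∈ E(G2) ✓
  (2,5) → (φ(2),φ(5)) = (5,8) ∈ E(G2) ✓
  (2,7) → (φ(2),φ(7)) = (4,8) ∈ E(G2) ✓
  (2,8) → (φ(2),φ(8)) = (1,8) ∈ E(G2) ✓
  (2,9) → (φ(2),φ(9)) = (2,8) ∈ E(G2) ✓
  (3,4) → (φ(3),φ(4)) = (0,9) ∈ E(G2) ✓
  (3,8) → (φ(3),φ(8)) = (1,9) ∈ E(G2) ✓
  (4,5) → (φ(4),φ(5)) = (0,5) ∈ E(G2) ✓
  (4,6) → (φ(4),φ(6)) = (0,3) ∈ E(G2) ✓
  (4,7) → (φ(4),φ(7)) = (0,4) ∈ E(G2) ✓
  (4,8) → (φ(4),φ(8)) = (0,1) ∈ E(G2) ✓
  (4,9) → (φ(4),φ(9)) = (0,2) ∈ E(G2) ✓
  (5,7) → (φ(5),φ(7)) = (4,5) ∈ E(G2) ✓
All 22 edges of G1 map to edges of G2, and |E(G1)| = |E(G2)| = 22, so φ is a bijection on edges as well as vertices. Hence G1 ≅ G2.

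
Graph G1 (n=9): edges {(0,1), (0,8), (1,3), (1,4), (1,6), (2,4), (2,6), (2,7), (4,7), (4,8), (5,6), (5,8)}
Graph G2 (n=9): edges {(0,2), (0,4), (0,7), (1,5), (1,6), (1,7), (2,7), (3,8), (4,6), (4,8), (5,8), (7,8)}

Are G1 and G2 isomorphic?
Yes, isomorphic

The graphs are isomorphic.
One valid mapping φ: V(G1) → V(G2): 0→5, 1→8, 2→0, 3→3, 4→7, 5→6, 6→4, 7→2, 8→1

Verify φ preserves adjacency — for each edge of G1, its image is an edge of G2:
  (0,1) → (φ(0),φ(1)) = (5,8) ∈ E(G2) ✓
  (0,8) → (φ(0),φ(8)) = (1,5) ∈ E(G2) ✓
  (1,3) → (φ(1),φ(3)) = (3,8) ∈ E(G2) ✓
  (1,4) → (φ(1),φ(4)) = (7,8) ∈ E(G2) ✓
  (1,6) → (φ(1),φ(6)) = (4,8) ∈ E(G2) ✓
  (2,4) → (φ(2),φ(4)) = (0,7) ∈ E(G2) ✓
  (2,6) → (φ(2),φ(6)) = (0,4) ∈ E(G2) ✓
  (2,7) → (φ(2),φ(7)) = (0,2) ∈ E(G2) ✓
  (4,7) → (φ(4),φ(7)) = (2,7) ∈ E(G2) ✓
  (4,8) → (φ(4),φ(8)) = (1,7) ∈ E(G2) ✓
  (5,6) → (φ(5),φ(6)) = (4,6) ∈ E(G2) ✓
  (5,8) → (φ(5),φ(8)) = (1,6) ∈ E(G2) ✓
All 12 edges of G1 map to edges of G2, and |E(G1)| = |E(G2)| = 12, so φ is a bijection on edges as well as vertices. Hence G1 ≅ G2.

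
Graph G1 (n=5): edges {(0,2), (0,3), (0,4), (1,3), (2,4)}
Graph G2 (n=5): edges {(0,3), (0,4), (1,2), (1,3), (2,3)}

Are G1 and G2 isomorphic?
Yes, isomorphic

The graphs are isomorphic.
One valid mapping φ: V(G1) → V(G2): 0→3, 1→4, 2→2, 3→0, 4→1

Verify φ preserves adjacency — for each edge of G1, its image is an edge of G2:
  (0,2) → (φ(0),φ(2)) = (2,3) ∈ E(G2) ✓
  (0,3) → (φ(0),φ(3)) = (0,3) ∈ E(G2) ✓
  (0,4) → (φ(0),φ(4)) = (1,3) ∈ E(G2) ✓
  (1,3) → (φ(1),φ(3)) = (0,4) ∈ E(G2) ✓
  (2,4) → (φ(2),φ(4)) = (1,2) ∈ E(G2) ✓
All 5 edges of G1 map to edges of G2, and |E(G1)| = |E(G2)| = 5, so φ is a bijection on edges as well as vertices. Hence G1 ≅ G2.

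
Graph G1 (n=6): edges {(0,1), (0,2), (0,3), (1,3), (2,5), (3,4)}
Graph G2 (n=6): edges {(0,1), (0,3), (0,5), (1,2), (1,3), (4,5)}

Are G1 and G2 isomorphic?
Yes, isomorphic

The graphs are isomorphic.
One valid mapping φ: V(G1) → V(G2): 0→0, 1→3, 2→5, 3→1, 4→2, 5→4

Verify φ preserves adjacency — for each edge of G1, its image is an edge of G2:
  (0,1) → (φ(0),φ(1)) = (0,3) ∈ E(G2) ✓
  (0,2) → (φ(0),φ(2)) = (0,5) ∈ E(G2) ✓
  (0,3) → (φ(0),φ(3)) = (0,1) ∈ E(G2) ✓
  (1,3) → (φ(1),φ(3)) = (1,3) ∈ E(G2) ✓
  (2,5) → (φ(2),φ(5)) = (4,5) ∈ E(G2) ✓
  (3,4) → (φ(3),φ(4)) = (1,2) ∈ E(G2) ✓
All 6 edges of G1 map to edges of G2, and |E(G1)| = |E(G2)| = 6, so φ is a bijection on edges as well as vertices. Hence G1 ≅ G2.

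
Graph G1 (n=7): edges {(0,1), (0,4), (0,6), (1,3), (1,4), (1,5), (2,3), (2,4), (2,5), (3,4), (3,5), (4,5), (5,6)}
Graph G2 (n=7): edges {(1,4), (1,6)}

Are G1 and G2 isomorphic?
No, not isomorphic

The graphs are NOT isomorphic.

Connected components of G1: 1 component(s) with vertex sets [[0, 1, 2, 3, 4, 5, 6]], sizes [7].
Connected components of G2: 5 component(s) with vertex sets [[0], [2], [3], [5], [1, 4, 6]], sizes [1, 1, 1, 1, 3].
The number of connected components (and the multiset of component sizes) is an isomorphism invariant — an isomorphism maps each component of G1 bijectively onto a component of G2. Since G1 has 1 component(s) and G2 has 5, they cannot be isomorphic.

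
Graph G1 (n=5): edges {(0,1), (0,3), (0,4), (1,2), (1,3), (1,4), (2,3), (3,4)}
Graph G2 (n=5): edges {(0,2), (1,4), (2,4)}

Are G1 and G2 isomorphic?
No, not isomorphic

The graphs are NOT isomorphic.

Connected components of G1: 1 component(s) with vertex sets [[0, 1, 2, 3, 4]], sizes [5].
Connected components of G2: 2 component(s) with vertex sets [[3], [0, 1, 2, 4]], sizes [1, 4].
The number of connected components (and the multiset of component sizes) is an isomorphism invariant — an isomorphism maps each component of G1 bijectively onto a component of G2. Since G1 has 1 component(s) and G2 has 2, they cannot be isomorphic.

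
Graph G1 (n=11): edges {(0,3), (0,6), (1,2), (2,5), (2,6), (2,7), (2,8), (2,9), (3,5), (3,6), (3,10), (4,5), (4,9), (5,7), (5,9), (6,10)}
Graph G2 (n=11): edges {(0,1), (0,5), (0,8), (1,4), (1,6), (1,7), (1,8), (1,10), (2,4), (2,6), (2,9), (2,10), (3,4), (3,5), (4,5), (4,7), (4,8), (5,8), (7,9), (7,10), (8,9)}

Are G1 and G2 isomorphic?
No, not isomorphic

The graphs are NOT isomorphic.

Counting triangles (3-cliques): G1 has 5, G2 has 7.
Triangle count is an isomorphism invariant, so differing triangle counts rule out isomorphism.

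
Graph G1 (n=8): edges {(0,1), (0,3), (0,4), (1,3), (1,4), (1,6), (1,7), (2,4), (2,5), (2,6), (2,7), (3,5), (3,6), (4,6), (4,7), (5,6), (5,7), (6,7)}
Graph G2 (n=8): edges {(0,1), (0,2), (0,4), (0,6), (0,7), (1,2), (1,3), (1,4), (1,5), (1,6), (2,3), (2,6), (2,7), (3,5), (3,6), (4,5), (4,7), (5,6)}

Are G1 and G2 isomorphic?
Yes, isomorphic

The graphs are isomorphic.
One valid mapping φ: V(G1) → V(G2): 0→7, 1→0, 2→3, 3→4, 4→2, 5→5, 6→1, 7→6

Verify φ preserves adjacency — for each edge of G1, its image is an edge of G2:
  (0,1) → (φ(0),φ(1)) = (0,7) ∈ E(G2) ✓
  (0,3) → (φ(0),φ(3)) = (4,7) ∈ E(G2) ✓
  (0,4) → (φ(0),φ(4)) = (2,7) ∈ E(G2) ✓
  (1,3) → (φ(1),φ(3)) = (0,4) ∈ E(G2) ✓
  (1,4) → (φ(1),φ(4)) = (0,2) ∈ E(G2) ✓
  (1,6) → (φ(1),φ(6)) = (0,1) ∈ E(G2) ✓
  (1,7) → (φ(1),φ(7)) = (0,6) ∈ E(G2) ✓
  (2,4) → (φ(2),φ(4)) = (2,3) ∈ E(G2) ✓
  (2,5) → (φ(2),φ(5)) = (3,5) ∈ E(G2) ✓
  (2,6) → (φ(2),φ(6)) = (1,3) ∈ E(G2) ✓
  (2,7) → (φ(2),φ(7)) = (3,6) ∈ E(G2) ✓
  (3,5) → (φ(3),φ(5)) = (4,5) ∈ E(G2) ✓
  (3,6) → (φ(3),φ(6)) = (1,4) ∈ E(G2) ✓
  (4,6) → (φ(4),φ(6)) = (1,2) ∈ E(G2) ✓
  (4,7) → (φ(4),φ(7)) = (2,6) ∈ E(G2) ✓
  (5,6) → (φ(5),φ(6)) = (1,5) ∈ E(G2) ✓
  (5,7) → (φ(5),φ(7)) = (5,6) ∈ E(G2) ✓
  (6,7) → (φ(6),φ(7)) = (1,6) ∈ E(G2) ✓
All 18 edges of G1 map to edges of G2, and |E(G1)| = |E(G2)| = 18, so φ is a bijection on edges as well as vertices. Hence G1 ≅ G2.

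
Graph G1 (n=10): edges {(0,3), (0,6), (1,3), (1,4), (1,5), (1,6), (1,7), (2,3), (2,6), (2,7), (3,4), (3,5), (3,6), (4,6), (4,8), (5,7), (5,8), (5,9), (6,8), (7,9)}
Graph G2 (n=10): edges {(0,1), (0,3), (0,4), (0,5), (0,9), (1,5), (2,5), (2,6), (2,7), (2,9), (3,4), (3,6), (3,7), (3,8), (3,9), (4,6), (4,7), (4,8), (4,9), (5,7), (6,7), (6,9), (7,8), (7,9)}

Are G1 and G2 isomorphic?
No, not isomorphic

The graphs are NOT isomorphic.

Degrees in G1: deg(0)=2, deg(1)=5, deg(2)=3, deg(3)=6, deg(4)=4, deg(5)=5, deg(6)=6, deg(7)=4, deg(8)=3, deg(9)=2.
Sorted degree sequence of G1: [6, 6, 5, 5, 4, 4, 3, 3, 2, 2].
Degrees in G2: deg(0)=5, deg(1)=2, deg(2)=4, deg(3)=6, deg(4)=6, deg(5)=4, deg(6)=5, deg(7)=7, deg(8)=3, deg(9)=6.
Sorted degree sequence of G2: [7, 6, 6, 6, 5, 5, 4, 4, 3, 2].
The (sorted) degree sequence is an isomorphism invariant, so since G1 and G2 have different degree sequences they cannot be isomorphic.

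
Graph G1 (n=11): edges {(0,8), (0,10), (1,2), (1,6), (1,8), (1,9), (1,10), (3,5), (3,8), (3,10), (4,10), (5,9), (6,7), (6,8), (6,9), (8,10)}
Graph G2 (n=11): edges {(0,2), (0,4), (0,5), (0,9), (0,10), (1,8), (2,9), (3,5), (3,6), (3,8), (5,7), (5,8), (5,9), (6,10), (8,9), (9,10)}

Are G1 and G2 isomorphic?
Yes, isomorphic

The graphs are isomorphic.
One valid mapping φ: V(G1) → V(G2): 0→2, 1→5, 2→7, 3→10, 4→4, 5→6, 6→8, 7→1, 8→9, 9→3, 10→0

Verify φ preserves adjacency — for each edge of G1, its image is an edge of G2:
  (0,8) → (φ(0),φ(8)) = (2,9) ∈ E(G2) ✓
  (0,10) → (φ(0),φ(10)) = (0,2) ∈ E(G2) ✓
  (1,2) → (φ(1),φ(2)) = (5,7) ∈ E(G2) ✓
  (1,6) → (φ(1),φ(6)) = (5,8) ∈ E(G2) ✓
  (1,8) → (φ(1),φ(8)) = (5,9) ∈ E(G2) ✓
  (1,9) → (φ(1),φ(9)) = (3,5) ∈ E(G2) ✓
  (1,10) → (φ(1),φ(10)) = (0,5) ∈ E(G2) ✓
  (3,5) → (φ(3),φ(5)) = (6,10) ∈ E(G2) ✓
  (3,8) → (φ(3),φ(8)) = (9,10) ∈ E(G2) ✓
  (3,10) → (φ(3),φ(10)) = (0,10) ∈ E(G2) ✓
  (4,10) → (φ(4),φ(10)) = (0,4) ∈ E(G2) ✓
  (5,9) → (φ(5),φ(9)) = (3,6) ∈ E(G2) ✓
  (6,7) → (φ(6),φ(7)) = (1,8) ∈ E(G2) ✓
  (6,8) → (φ(6),φ(8)) = (8,9) ∈ E(G2) ✓
  (6,9) → (φ(6),φ(9)) = (3,8) ∈ E(G2) ✓
  (8,10) → (φ(8),φ(10)) = (0,9) ∈ E(G2) ✓
All 16 edges of G1 map to edges of G2, and |E(G1)| = |E(G2)| = 16, so φ is a bijection on edges as well as vertices. Hence G1 ≅ G2.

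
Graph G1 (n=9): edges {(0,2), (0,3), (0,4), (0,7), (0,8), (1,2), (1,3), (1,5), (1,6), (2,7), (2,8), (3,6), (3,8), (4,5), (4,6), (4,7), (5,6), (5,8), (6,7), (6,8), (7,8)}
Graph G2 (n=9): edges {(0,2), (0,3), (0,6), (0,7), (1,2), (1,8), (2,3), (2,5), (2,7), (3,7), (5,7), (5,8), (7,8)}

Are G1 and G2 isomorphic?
No, not isomorphic

The graphs are NOT isomorphic.

Counting triangles (3-cliques): G1 has 13, G2 has 6.
Triangle count is an isomorphism invariant, so differing triangle counts rule out isomorphism.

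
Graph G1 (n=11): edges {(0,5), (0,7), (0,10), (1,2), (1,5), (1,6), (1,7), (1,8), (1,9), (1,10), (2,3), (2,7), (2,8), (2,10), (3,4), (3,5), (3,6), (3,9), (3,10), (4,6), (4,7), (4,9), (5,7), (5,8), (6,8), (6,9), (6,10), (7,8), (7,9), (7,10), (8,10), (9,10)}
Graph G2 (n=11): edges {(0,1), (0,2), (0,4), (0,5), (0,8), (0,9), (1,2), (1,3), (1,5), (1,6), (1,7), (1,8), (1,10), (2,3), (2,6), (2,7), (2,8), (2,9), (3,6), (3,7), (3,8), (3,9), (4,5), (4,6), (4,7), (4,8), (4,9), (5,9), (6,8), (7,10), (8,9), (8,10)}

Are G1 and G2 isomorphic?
Yes, isomorphic

The graphs are isomorphic.
One valid mapping φ: V(G1) → V(G2): 0→10, 1→2, 2→6, 3→4, 4→5, 5→7, 6→9, 7→1, 8→3, 9→0, 10→8

Verify φ preserves adjacency — for each edge of G1, its image is an edge of G2:
  (0,5) → (φ(0),φ(5)) = (7,10) ∈ E(G2) ✓
  (0,7) → (φ(0),φ(7)) = (1,10) ∈ E(G2) ✓
  (0,10) → (φ(0),φ(10)) = (8,10) ∈ E(G2) ✓
  (1,2) → (φ(1),φ(2)) = (2,6) ∈ E(G2) ✓
  (1,5) → (φ(1),φ(5)) = (2,7) ∈ E(G2) ✓
  (1,6) → (φ(1),φ(6)) = (2,9) ∈ E(G2) ✓
  (1,7) → (φ(1),φ(7)) = (1,2) ∈ E(G2) ✓
  (1,8) → (φ(1),φ(8)) = (2,3) ∈ E(G2) ✓
  (1,9) → (φ(1),φ(9)) = (0,2) ∈ E(G2) ✓
  (1,10) → (φ(1),φ(10)) = (2,8) ∈ E(G2) ✓
  (2,3) → (φ(2),φ(3)) = (4,6) ∈ E(G2) ✓
  (2,7) → (φ(2),φ(7)) = (1,6) ∈ E(G2) ✓
  (2,8) → (φ(2),φ(8)) = (3,6) ∈ E(G2) ✓
  (2,10) → (φ(2),φ(10)) = (6,8) ∈ E(G2) ✓
  (3,4) → (φ(3),φ(4)) = (4,5) ∈ E(G2) ✓
  (3,5) → (φ(3),φ(5)) = (4,7) ∈ E(G2) ✓
  (3,6) → (φ(3),φ(6)) = (4,9) ∈ E(G2) ✓
  (3,9) → (φ(3),φ(9)) = (0,4) ∈ E(G2) ✓
  (3,10) → (φ(3),φ(10)) = (4,8) ∈ E(G2) ✓
  (4,6) → (φ(4),φ(6)) = (5,9) ∈ E(G2) ✓
  (4,7) → (φ(4),φ(7)) = (1,5) ∈ E(G2) ✓
  (4,9) → (φ(4),φ(9)) = (0,5) ∈ E(G2) ✓
  (5,7) → (φ(5),φ(7)) = (1,7) ∈ E(G2) ✓
  (5,8) → (φ(5),φ(8)) = (3,7) ∈ E(G2) ✓
  (6,8) → (φ(6),φ(8)) = (3,9) ∈ E(G2) ✓
  (6,9) → (φ(6),φ(9)) = (0,9) ∈ E(G2) ✓
  (6,10) → (φ(6),φ(10)) = (8,9) ∈ E(G2) ✓
  (7,8) → (φ(7),φ(8)) = (1,3) ∈ E(G2) ✓
  (7,9) → (φ(7),φ(9)) = (0,1) ∈ E(G2) ✓
  (7,10) → (φ(7),φ(10)) = (1,8) ∈ E(G2) ✓
  (8,10) → (φ(8),φ(10)) = (3,8) ∈ E(G2) ✓
  (9,10) → (φ(9),φ(10)) = (0,8) ∈ E(G2) ✓
All 32 edges of G1 map to edges of G2, and |E(G1)| = |E(G2)| = 32, so φ is a bijection on edges as well as vertices. Hence G1 ≅ G2.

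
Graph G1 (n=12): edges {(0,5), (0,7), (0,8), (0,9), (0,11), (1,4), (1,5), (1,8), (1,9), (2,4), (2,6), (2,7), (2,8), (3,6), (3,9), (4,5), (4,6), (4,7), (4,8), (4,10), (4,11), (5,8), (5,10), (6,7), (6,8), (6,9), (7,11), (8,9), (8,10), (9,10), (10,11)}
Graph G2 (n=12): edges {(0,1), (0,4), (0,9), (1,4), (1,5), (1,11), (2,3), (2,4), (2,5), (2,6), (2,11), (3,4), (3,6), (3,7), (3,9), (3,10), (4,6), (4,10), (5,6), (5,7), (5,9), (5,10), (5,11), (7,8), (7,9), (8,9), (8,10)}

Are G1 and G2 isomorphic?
No, not isomorphic

The graphs are NOT isomorphic.

Counting triangles (3-cliques): G1 has 23, G2 has 12.
Triangle count is an isomorphism invariant, so differing triangle counts rule out isomorphism.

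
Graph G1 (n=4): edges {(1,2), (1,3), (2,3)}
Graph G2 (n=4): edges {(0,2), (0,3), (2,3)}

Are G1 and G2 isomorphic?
Yes, isomorphic

The graphs are isomorphic.
One valid mapping φ: V(G1) → V(G2): 0→1, 1→3, 2→0, 3→2

Verify φ preserves adjacency — for each edge of G1, its image is an edge of G2:
  (1,2) → (φ(1),φ(2)) = (0,3) ∈ E(G2) ✓
  (1,3) → (φ(1),φ(3)) = (2,3) ∈ E(G2) ✓
  (2,3) → (φ(2),φ(3)) = (0,2) ∈ E(G2) ✓
All 3 edges of G1 map to edges of G2, and |E(G1)| = |E(G2)| = 3, so φ is a bijection on edges as well as vertices. Hence G1 ≅ G2.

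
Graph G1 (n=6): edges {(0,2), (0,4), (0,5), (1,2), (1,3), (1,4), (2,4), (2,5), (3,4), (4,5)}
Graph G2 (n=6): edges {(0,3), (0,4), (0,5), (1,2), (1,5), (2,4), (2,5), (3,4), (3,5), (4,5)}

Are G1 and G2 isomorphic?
Yes, isomorphic

The graphs are isomorphic.
One valid mapping φ: V(G1) → V(G2): 0→3, 1→2, 2→4, 3→1, 4→5, 5→0

Verify φ preserves adjacency — for each edge of G1, its image is an edge of G2:
  (0,2) → (φ(0),φ(2)) = (3,4) ∈ E(G2) ✓
  (0,4) → (φ(0),φ(4)) = (3,5) ∈ E(G2) ✓
  (0,5) → (φ(0),φ(5)) = (0,3) ∈ E(G2) ✓
  (1,2) → (φ(1),φ(2)) = (2,4) ∈ E(G2) ✓
  (1,3) → (φ(1),φ(3)) = (1,2) ∈ E(G2) ✓
  (1,4) → (φ(1),φ(4)) = (2,5) ∈ E(G2) ✓
  (2,4) → (φ(2),φ(4)) = (4,5) ∈ E(G2) ✓
  (2,5) → (φ(2),φ(5)) = (0,4) ∈ E(G2) ✓
  (3,4) → (φ(3),φ(4)) = (1,5) ∈ E(G2) ✓
  (4,5) → (φ(4),φ(5)) = (0,5) ∈ E(G2) ✓
All 10 edges of G1 map to edges of G2, and |E(G1)| = |E(G2)| = 10, so φ is a bijection on edges as well as vertices. Hence G1 ≅ G2.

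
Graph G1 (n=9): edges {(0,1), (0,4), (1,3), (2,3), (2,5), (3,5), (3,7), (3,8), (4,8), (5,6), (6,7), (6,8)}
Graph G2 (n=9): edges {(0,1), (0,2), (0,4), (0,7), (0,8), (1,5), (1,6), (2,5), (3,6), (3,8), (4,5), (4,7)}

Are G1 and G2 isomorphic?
Yes, isomorphic

The graphs are isomorphic.
One valid mapping φ: V(G1) → V(G2): 0→3, 1→8, 2→7, 3→0, 4→6, 5→4, 6→5, 7→2, 8→1

Verify φ preserves adjacency — for each edge of G1, its image is an edge of G2:
  (0,1) → (φ(0),φ(1)) = (3,8) ∈ E(G2) ✓
  (0,4) → (φ(0),φ(4)) = (3,6) ∈ E(G2) ✓
  (1,3) → (φ(1),φ(3)) = (0,8) ∈ E(G2) ✓
  (2,3) → (φ(2),φ(3)) = (0,7) ∈ E(G2) ✓
  (2,5) → (φ(2),φ(5)) = (4,7) ∈ E(G2) ✓
  (3,5) → (φ(3),φ(5)) = (0,4) ∈ E(G2) ✓
  (3,7) → (φ(3),φ(7)) = (0,2) ∈ E(G2) ✓
  (3,8) → (φ(3),φ(8)) = (0,1) ∈ E(G2) ✓
  (4,8) → (φ(4),φ(8)) = (1,6) ∈ E(G2) ✓
  (5,6) → (φ(5),φ(6)) = (4,5) ∈ E(G2) ✓
  (6,7) → (φ(6),φ(7)) = (2,5) ∈ E(G2) ✓
  (6,8) → (φ(6),φ(8)) = (1,5) ∈ E(G2) ✓
All 12 edges of G1 map to edges of G2, and |E(G1)| = |E(G2)| = 12, so φ is a bijection on edges as well as vertices. Hence G1 ≅ G2.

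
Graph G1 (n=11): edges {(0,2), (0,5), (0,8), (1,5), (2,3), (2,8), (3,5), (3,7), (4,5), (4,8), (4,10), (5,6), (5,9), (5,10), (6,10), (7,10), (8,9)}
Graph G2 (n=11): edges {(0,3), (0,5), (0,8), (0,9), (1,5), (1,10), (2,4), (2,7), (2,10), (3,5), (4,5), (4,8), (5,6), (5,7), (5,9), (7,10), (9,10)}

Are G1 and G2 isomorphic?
Yes, isomorphic

The graphs are isomorphic.
One valid mapping φ: V(G1) → V(G2): 0→7, 1→6, 2→2, 3→4, 4→9, 5→5, 6→3, 7→8, 8→10, 9→1, 10→0

Verify φ preserves adjacency — for each edge of G1, its image is an edge of G2:
  (0,2) → (φ(0),φ(2)) = (2,7) ∈ E(G2) ✓
  (0,5) → (φ(0),φ(5)) = (5,7) ∈ E(G2) ✓
  (0,8) → (φ(0),φ(8)) = (7,10) ∈ E(G2) ✓
  (1,5) → (φ(1),φ(5)) = (5,6) ∈ E(G2) ✓
  (2,3) → (φ(2),φ(3)) = (2,4) ∈ E(G2) ✓
  (2,8) → (φ(2),φ(8)) = (2,10) ∈ E(G2) ✓
  (3,5) → (φ(3),φ(5)) = (4,5) ∈ E(G2) ✓
  (3,7) → (φ(3),φ(7)) = (4,8) ∈ E(G2) ✓
  (4,5) → (φ(4),φ(5)) = (5,9) ∈ E(G2) ✓
  (4,8) → (φ(4),φ(8)) = (9,10) ∈ E(G2) ✓
  (4,10) → (φ(4),φ(10)) = (0,9) ∈ E(G2) ✓
  (5,6) → (φ(5),φ(6)) = (3,5) ∈ E(G2) ✓
  (5,9) → (φ(5),φ(9)) = (1,5) ∈ E(G2) ✓
  (5,10) → (φ(5),φ(10)) = (0,5) ∈ E(G2) ✓
  (6,10) → (φ(6),φ(10)) = (0,3) ∈ E(G2) ✓
  (7,10) → (φ(7),φ(10)) = (0,8) ∈ E(G2) ✓
  (8,9) → (φ(8),φ(9)) = (1,10) ∈ E(G2) ✓
All 17 edges of G1 map to edges of G2, and |E(G1)| = |E(G2)| = 17, so φ is a bijection on edges as well as vertices. Hence G1 ≅ G2.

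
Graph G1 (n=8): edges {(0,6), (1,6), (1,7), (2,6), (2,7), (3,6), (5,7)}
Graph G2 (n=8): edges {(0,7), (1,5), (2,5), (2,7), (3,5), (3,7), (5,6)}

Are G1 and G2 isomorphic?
Yes, isomorphic

The graphs are isomorphic.
One valid mapping φ: V(G1) → V(G2): 0→6, 1→3, 2→2, 3→1, 4→4, 5→0, 6→5, 7→7

Verify φ preserves adjacency — for each edge of G1, its image is an edge of G2:
  (0,6) → (φ(0),φ(6)) = (5,6) ∈ E(G2) ✓
  (1,6) → (φ(1),φ(6)) = (3,5) ∈ E(G2) ✓
  (1,7) → (φ(1),φ(7)) = (3,7) ∈ E(G2) ✓
  (2,6) → (φ(2),φ(6)) = (2,5) ∈ E(G2) ✓
  (2,7) → (φ(2),φ(7)) = (2,7) ∈ E(G2) ✓
  (3,6) → (φ(3),φ(6)) = (1,5) ∈ E(G2) ✓
  (5,7) → (φ(5),φ(7)) = (0,7) ∈ E(G2) ✓
All 7 edges of G1 map to edges of G2, and |E(G1)| = |E(G2)| = 7, so φ is a bijection on edges as well as vertices. Hence G1 ≅ G2.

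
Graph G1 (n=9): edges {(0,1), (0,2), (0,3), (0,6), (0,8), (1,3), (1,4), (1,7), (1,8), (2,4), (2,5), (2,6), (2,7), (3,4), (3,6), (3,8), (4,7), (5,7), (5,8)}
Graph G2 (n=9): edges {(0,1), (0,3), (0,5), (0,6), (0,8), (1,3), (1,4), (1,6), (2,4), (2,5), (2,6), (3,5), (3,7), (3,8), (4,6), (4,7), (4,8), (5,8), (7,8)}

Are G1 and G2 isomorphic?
Yes, isomorphic

The graphs are isomorphic.
One valid mapping φ: V(G1) → V(G2): 0→8, 1→0, 2→4, 3→3, 4→1, 5→2, 6→7, 7→6, 8→5

Verify φ preserves adjacency — for each edge of G1, its image is an edge of G2:
  (0,1) → (φ(0),φ(1)) = (0,8) ∈ E(G2) ✓
  (0,2) → (φ(0),φ(2)) = (4,8) ∈ E(G2) ✓
  (0,3) → (φ(0),φ(3)) = (3,8) ∈ E(G2) ✓
  (0,6) → (φ(0),φ(6)) = (7,8) ∈ E(G2) ✓
  (0,8) → (φ(0),φ(8)) = (5,8) ∈ E(G2) ✓
  (1,3) → (φ(1),φ(3)) = (0,3) ∈ E(G2) ✓
  (1,4) → (φ(1),φ(4)) = (0,1) ∈ E(G2) ✓
  (1,7) → (φ(1),φ(7)) = (0,6) ∈ E(G2) ✓
  (1,8) → (φ(1),φ(8)) = (0,5) ∈ E(G2) ✓
  (2,4) → (φ(2),φ(4)) = (1,4) ∈ E(G2) ✓
  (2,5) → (φ(2),φ(5)) = (2,4) ∈ E(G2) ✓
  (2,6) → (φ(2),φ(6)) = (4,7) ∈ E(G2) ✓
  (2,7) → (φ(2),φ(7)) = (4,6) ∈ E(G2) ✓
  (3,4) → (φ(3),φ(4)) = (1,3) ∈ E(G2) ✓
  (3,6) → (φ(3),φ(6)) = (3,7) ∈ E(G2) ✓
  (3,8) → (φ(3),φ(8)) = (3,5) ∈ E(G2) ✓
  (4,7) → (φ(4),φ(7)) = (1,6) ∈ E(G2) ✓
  (5,7) → (φ(5),φ(7)) = (2,6) ∈ E(G2) ✓
  (5,8) → (φ(5),φ(8)) = (2,5) ∈ E(G2) ✓
All 19 edges of G1 map to edges of G2, and |E(G1)| = |E(G2)| = 19, so φ is a bijection on edges as well as vertices. Hence G1 ≅ G2.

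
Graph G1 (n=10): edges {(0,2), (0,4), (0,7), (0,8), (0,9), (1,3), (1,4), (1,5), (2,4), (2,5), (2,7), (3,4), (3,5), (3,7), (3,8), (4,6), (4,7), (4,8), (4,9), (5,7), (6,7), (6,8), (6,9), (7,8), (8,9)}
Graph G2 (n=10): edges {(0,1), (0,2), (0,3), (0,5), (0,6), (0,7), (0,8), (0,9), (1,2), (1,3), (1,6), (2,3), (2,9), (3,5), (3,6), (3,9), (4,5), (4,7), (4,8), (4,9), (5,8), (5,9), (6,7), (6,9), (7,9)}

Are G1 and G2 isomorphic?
Yes, isomorphic

The graphs are isomorphic.
One valid mapping φ: V(G1) → V(G2): 0→6, 1→8, 2→7, 3→5, 4→0, 5→4, 6→2, 7→9, 8→3, 9→1

Verify φ preserves adjacency — for each edge of G1, its image is an edge of G2:
  (0,2) → (φ(0),φ(2)) = (6,7) ∈ E(G2) ✓
  (0,4) → (φ(0),φ(4)) = (0,6) ∈ E(G2) ✓
  (0,7) → (φ(0),φ(7)) = (6,9) ∈ E(G2) ✓
  (0,8) → (φ(0),φ(8)) = (3,6) ∈ E(G2) ✓
  (0,9) → (φ(0),φ(9)) = (1,6) ∈ E(G2) ✓
  (1,3) → (φ(1),φ(3)) = (5,8) ∈ E(G2) ✓
  (1,4) → (φ(1),φ(4)) = (0,8) ∈ E(G2) ✓
  (1,5) → (φ(1),φ(5)) = (4,8) ∈ E(G2) ✓
  (2,4) → (φ(2),φ(4)) = (0,7) ∈ E(G2) ✓
  (2,5) → (φ(2),φ(5)) = (4,7) ∈ E(G2) ✓
  (2,7) → (φ(2),φ(7)) = (7,9) ∈ E(G2) ✓
  (3,4) → (φ(3),φ(4)) = (0,5) ∈ E(G2) ✓
  (3,5) → (φ(3),φ(5)) = (4,5) ∈ E(G2) ✓
  (3,7) → (φ(3),φ(7)) = (5,9) ∈ E(G2) ✓
  (3,8) → (φ(3),φ(8)) = (3,5) ∈ E(G2) ✓
  (4,6) → (φ(4),φ(6)) = (0,2) ∈ E(G2) ✓
  (4,7) → (φ(4),φ(7)) = (0,9) ∈ E(G2) ✓
  (4,8) → (φ(4),φ(8)) = (0,3) ∈ E(G2) ✓
  (4,9) → (φ(4),φ(9)) = (0,1) ∈ E(G2) ✓
  (5,7) → (φ(5),φ(7)) = (4,9) ∈ E(G2) ✓
  (6,7) → (φ(6),φ(7)) = (2,9) ∈ E(G2) ✓
  (6,8) → (φ(6),φ(8)) = (2,3) ∈ E(G2) ✓
  (6,9) → (φ(6),φ(9)) = (1,2) ∈ E(G2) ✓
  (7,8) → (φ(7),φ(8)) = (3,9) ∈ E(G2) ✓
  (8,9) → (φ(8),φ(9)) = (1,3) ∈ E(G2) ✓
All 25 edges of G1 map to edges of G2, and |E(G1)| = |E(G2)| = 25, so φ is a bijection on edges as well as vertices. Hence G1 ≅ G2.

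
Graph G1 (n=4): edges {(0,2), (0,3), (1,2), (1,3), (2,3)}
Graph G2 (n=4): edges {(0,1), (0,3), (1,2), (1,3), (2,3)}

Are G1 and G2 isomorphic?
Yes, isomorphic

The graphs are isomorphic.
One valid mapping φ: V(G1) → V(G2): 0→0, 1→2, 2→1, 3→3

Verify φ preserves adjacency — for each edge of G1, its image is an edge of G2:
  (0,2) → (φ(0),φ(2)) = (0,1) ∈ E(G2) ✓
  (0,3) → (φ(0),φ(3)) = (0,3) ∈ E(G2) ✓
  (1,2) → (φ(1),φ(2)) = (1,2) ∈ E(G2) ✓
  (1,3) → (φ(1),φ(3)) = (2,3) ∈ E(G2) ✓
  (2,3) → (φ(2),φ(3)) = (1,3) ∈ E(G2) ✓
All 5 edges of G1 map to edges of G2, and |E(G1)| = |E(G2)| = 5, so φ is a bijection on edges as well as vertices. Hence G1 ≅ G2.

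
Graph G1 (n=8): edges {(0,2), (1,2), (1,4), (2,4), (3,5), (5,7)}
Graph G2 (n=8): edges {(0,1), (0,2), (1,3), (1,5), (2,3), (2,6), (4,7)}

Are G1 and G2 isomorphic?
No, not isomorphic

The graphs are NOT isomorphic.

Connected components of G1: 3 component(s) with vertex sets [[6], [3, 5, 7], [0, 1, 2, 4]], sizes [1, 3, 4].
Connected components of G2: 2 component(s) with vertex sets [[4, 7], [0, 1, 2, 3, 5, 6]], sizes [2, 6].
The number of connected components (and the multiset of component sizes) is an isomorphism invariant — an isomorphism maps each component of G1 bijectively onto a component of G2. Since G1 has 3 component(s) and G2 has 2, they cannot be isomorphic.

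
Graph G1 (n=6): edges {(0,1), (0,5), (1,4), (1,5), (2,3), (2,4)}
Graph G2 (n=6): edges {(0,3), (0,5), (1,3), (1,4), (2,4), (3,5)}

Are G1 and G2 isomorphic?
Yes, isomorphic

The graphs are isomorphic.
One valid mapping φ: V(G1) → V(G2): 0→5, 1→3, 2→4, 3→2, 4→1, 5→0

Verify φ preserves adjacency — for each edge of G1, its image is an edge of G2:
  (0,1) → (φ(0),φ(1)) = (3,5) ∈ E(G2) ✓
  (0,5) → (φ(0),φ(5)) = (0,5) ∈ E(G2) ✓
  (1,4) → (φ(1),φ(4)) = (1,3) ∈ E(G2) ✓
  (1,5) → (φ(1),φ(5)) = (0,3) ∈ E(G2) ✓
  (2,3) → (φ(2),φ(3)) = (2,4) ∈ E(G2) ✓
  (2,4) → (φ(2),φ(4)) = (1,4) ∈ E(G2) ✓
All 6 edges of G1 map to edges of G2, and |E(G1)| = |E(G2)| = 6, so φ is a bijection on edges as well as vertices. Hence G1 ≅ G2.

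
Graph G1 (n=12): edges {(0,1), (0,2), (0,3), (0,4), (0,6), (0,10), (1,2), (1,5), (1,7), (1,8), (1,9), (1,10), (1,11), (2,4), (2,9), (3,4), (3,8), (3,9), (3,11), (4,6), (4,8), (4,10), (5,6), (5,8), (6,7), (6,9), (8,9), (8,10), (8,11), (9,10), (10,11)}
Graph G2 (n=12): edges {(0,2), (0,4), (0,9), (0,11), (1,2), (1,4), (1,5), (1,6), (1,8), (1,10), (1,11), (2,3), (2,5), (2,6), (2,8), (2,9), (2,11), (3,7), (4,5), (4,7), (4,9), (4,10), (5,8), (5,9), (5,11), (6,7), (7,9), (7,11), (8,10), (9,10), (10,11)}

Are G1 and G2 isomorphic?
Yes, isomorphic

The graphs are isomorphic.
One valid mapping φ: V(G1) → V(G2): 0→9, 1→2, 2→0, 3→10, 4→4, 5→6, 6→7, 7→3, 8→1, 9→11, 10→5, 11→8

Verify φ preserves adjacency — for each edge of G1, its image is an edge of G2:
  (0,1) → (φ(0),φ(1)) = (2,9) ∈ E(G2) ✓
  (0,2) → (φ(0),φ(2)) = (0,9) ∈ E(G2) ✓
  (0,3) → (φ(0),φ(3)) = (9,10) ∈ E(G2) ✓
  (0,4) → (φ(0),φ(4)) = (4,9) ∈ E(G2) ✓
  (0,6) → (φ(0),φ(6)) = (7,9) ∈ E(G2) ✓
  (0,10) → (φ(0),φ(10)) = (5,9) ∈ E(G2) ✓
  (1,2) → (φ(1),φ(2)) = (0,2) ∈ E(G2) ✓
  (1,5) → (φ(1),φ(5)) = (2,6) ∈ E(G2) ✓
  (1,7) → (φ(1),φ(7)) = (2,3) ∈ E(G2) ✓
  (1,8) → (φ(1),φ(8)) = (1,2) ∈ E(G2) ✓
  (1,9) → (φ(1),φ(9)) = (2,11) ∈ E(G2) ✓
  (1,10) → (φ(1),φ(10)) = (2,5) ∈ E(G2) ✓
  (1,11) → (φ(1),φ(11)) = (2,8) ∈ E(G2) ✓
  (2,4) → (φ(2),φ(4)) = (0,4) ∈ E(G2) ✓
  (2,9) → (φ(2),φ(9)) = (0,11) ∈ E(G2) ✓
  (3,4) → (φ(3),φ(4)) = (4,10) ∈ E(G2) ✓
  (3,8) → (φ(3),φ(8)) = (1,10) ∈ E(G2) ✓
  (3,9) → (φ(3),φ(9)) = (10,11) ∈ E(G2) ✓
  (3,11) → (φ(3),φ(11)) = (8,10) ∈ E(G2) ✓
  (4,6) → (φ(4),φ(6)) = (4,7) ∈ E(G2) ✓
  (4,8) → (φ(4),φ(8)) = (1,4) ∈ E(G2) ✓
  (4,10) → (φ(4),φ(10)) = (4,5) ∈ E(G2) ✓
  (5,6) → (φ(5),φ(6)) = (6,7) ∈ E(G2) ✓
  (5,8) → (φ(5),φ(8)) = (1,6) ∈ E(G2) ✓
  (6,7) → (φ(6),φ(7)) = (3,7) ∈ E(G2) ✓
  (6,9) → (φ(6),φ(9)) = (7,11) ∈ E(G2) ✓
  (8,9) → (φ(8),φ(9)) = (1,11) ∈ E(G2) ✓
  (8,10) → (φ(8),φ(10)) = (1,5) ∈ E(G2) ✓
  (8,11) → (φ(8),φ(11)) = (1,8) ∈ E(G2) ✓
  (9,10) → (φ(9),φ(10)) = (5,11) ∈ E(G2) ✓
  (10,11) → (φ(10),φ(11)) = (5,8) ∈ E(G2) ✓
All 31 edges of G1 map to edges of G2, and |E(G1)| = |E(G2)| = 31, so φ is a bijection on edges as well as vertices. Hence G1 ≅ G2.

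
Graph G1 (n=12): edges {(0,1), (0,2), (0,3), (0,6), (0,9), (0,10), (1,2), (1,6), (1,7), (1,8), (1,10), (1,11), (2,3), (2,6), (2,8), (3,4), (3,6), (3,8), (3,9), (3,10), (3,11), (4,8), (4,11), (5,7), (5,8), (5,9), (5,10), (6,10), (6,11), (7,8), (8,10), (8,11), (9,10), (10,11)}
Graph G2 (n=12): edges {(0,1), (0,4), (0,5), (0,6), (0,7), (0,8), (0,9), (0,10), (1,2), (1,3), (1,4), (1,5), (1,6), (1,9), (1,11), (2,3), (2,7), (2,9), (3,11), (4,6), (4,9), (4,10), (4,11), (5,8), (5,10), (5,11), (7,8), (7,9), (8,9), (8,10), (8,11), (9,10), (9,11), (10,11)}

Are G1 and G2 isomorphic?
Yes, isomorphic

The graphs are isomorphic.
One valid mapping φ: V(G1) → V(G2): 0→8, 1→11, 2→5, 3→0, 4→6, 5→2, 6→10, 7→3, 8→1, 9→7, 10→9, 11→4

Verify φ preserves adjacency — for each edge of G1, its image is an edge of G2:
  (0,1) → (φ(0),φ(1)) = (8,11) ∈ E(G2) ✓
  (0,2) → (φ(0),φ(2)) = (5,8) ∈ E(G2) ✓
  (0,3) → (φ(0),φ(3)) = (0,8) ∈ E(G2) ✓
  (0,6) → (φ(0),φ(6)) = (8,10) ∈ E(G2) ✓
  (0,9) → (φ(0),φ(9)) = (7,8) ∈ E(G2) ✓
  (0,10) → (φ(0),φ(10)) = (8,9) ∈ E(G2) ✓
  (1,2) → (φ(1),φ(2)) = (5,11) ∈ E(G2) ✓
  (1,6) → (φ(1),φ(6)) = (10,11) ∈ E(G2) ✓
  (1,7) → (φ(1),φ(7)) = (3,11) ∈ E(G2) ✓
  (1,8) → (φ(1),φ(8)) = (1,11) ∈ E(G2) ✓
  (1,10) → (φ(1),φ(10)) = (9,11) ∈ E(G2) ✓
  (1,11) → (φ(1),φ(11)) = (4,11) ∈ E(G2) ✓
  (2,3) → (φ(2),φ(3)) = (0,5) ∈ E(G2) ✓
  (2,6) → (φ(2),φ(6)) = (5,10) ∈ E(G2) ✓
  (2,8) → (φ(2),φ(8)) = (1,5) ∈ E(G2) ✓
  (3,4) → (φ(3),φ(4)) = (0,6) ∈ E(G2) ✓
  (3,6) → (φ(3),φ(6)) = (0,10) ∈ E(G2) ✓
  (3,8) → (φ(3),φ(8)) = (0,1) ∈ E(G2) ✓
  (3,9) → (φ(3),φ(9)) = (0,7) ∈ E(G2) ✓
  (3,10) → (φ(3),φ(10)) = (0,9) ∈ E(G2) ✓
  (3,11) → (φ(3),φ(11)) = (0,4) ∈ E(G2) ✓
  (4,8) → (φ(4),φ(8)) = (1,6) ∈ E(G2) ✓
  (4,11) → (φ(4),φ(11)) = (4,6) ∈ E(G2) ✓
  (5,7) → (φ(5),φ(7)) = (2,3) ∈ E(G2) ✓
  (5,8) → (φ(5),φ(8)) = (1,2) ∈ E(G2) ✓
  (5,9) → (φ(5),φ(9)) = (2,7) ∈ E(G2) ✓
  (5,10) → (φ(5),φ(10)) = (2,9) ∈ E(G2) ✓
  (6,10) → (φ(6),φ(10)) = (9,10) ∈ E(G2) ✓
  (6,11) → (φ(6),φ(11)) = (4,10) ∈ E(G2) ✓
  (7,8) → (φ(7),φ(8)) = (1,3) ∈ E(G2) ✓
  (8,10) → (φ(8),φ(10)) = (1,9) ∈ E(G2) ✓
  (8,11) → (φ(8),φ(11)) = (1,4) ∈ E(G2) ✓
  (9,10) → (φ(9),φ(10)) = (7,9) ∈ E(G2) ✓
  (10,11) → (φ(10),φ(11)) = (4,9) ∈ E(G2) ✓
All 34 edges of G1 map to edges of G2, and |E(G1)| = |E(G2)| = 34, so φ is a bijection on edges as well as vertices. Hence G1 ≅ G2.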